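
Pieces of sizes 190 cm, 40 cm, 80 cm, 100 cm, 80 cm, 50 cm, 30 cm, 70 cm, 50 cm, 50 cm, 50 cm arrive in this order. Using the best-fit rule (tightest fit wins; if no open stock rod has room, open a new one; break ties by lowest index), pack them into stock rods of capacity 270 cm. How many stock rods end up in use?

  190 → stock rod 1 (new)  [load 190/270]
  40 → stock rod 1  [load 230/270]
  80 → stock rod 2 (new)  [load 80/270]
  100 → stock rod 2  [load 180/270]
  80 → stock rod 2  [load 260/270]
  50 → stock rod 3 (new)  [load 50/270]
  30 → stock rod 1  [load 260/270]
  70 → stock rod 3  [load 120/270]
  50 → stock rod 3  [load 170/270]
  50 → stock rod 3  [load 220/270]
  50 → stock rod 3  [load 270/270]
3 stock rods opened.

3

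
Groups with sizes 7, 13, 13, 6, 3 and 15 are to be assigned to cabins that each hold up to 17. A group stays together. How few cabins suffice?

4

Total = 15 + 13 + 13 + 7 + 6 + 3 = 57.
Lower bound: ⌈57/17⌉ = 4 cabins.
A packing using 4 cabins:
  cabin 1: 15 = 15
  cabin 2: 13 + 3 = 16
  cabin 3: 13 = 13
  cabin 4: 7 + 6 = 13
This matches the lower bound, so 4 is optimal.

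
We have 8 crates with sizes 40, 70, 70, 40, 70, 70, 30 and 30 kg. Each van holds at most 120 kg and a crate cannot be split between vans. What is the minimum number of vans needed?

4

Total = 70 + 70 + 70 + 70 + 40 + 40 + 30 + 30 = 420 kg.
Lower bound: ⌈420/120⌉ = 4 vans.
A packing using 4 vans:
  van 1: 70 + 40 = 110
  van 2: 70 + 40 = 110
  van 3: 70 + 30 = 100
  van 4: 70 + 30 = 100
This matches the lower bound, so 4 is optimal.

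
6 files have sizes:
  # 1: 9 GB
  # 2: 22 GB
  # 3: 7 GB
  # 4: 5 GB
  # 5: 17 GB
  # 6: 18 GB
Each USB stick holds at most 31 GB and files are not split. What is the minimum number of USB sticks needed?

3

Total = 22 + 18 + 17 + 9 + 7 + 5 = 78 GB.
Lower bound: ⌈78/31⌉ = 3 USB sticks.
A packing using 3 USB sticks:
  USB stick 1: 22 + 9 = 31
  USB stick 2: 18 + 7 + 5 = 30
  USB stick 3: 17 = 17
This matches the lower bound, so 3 is optimal.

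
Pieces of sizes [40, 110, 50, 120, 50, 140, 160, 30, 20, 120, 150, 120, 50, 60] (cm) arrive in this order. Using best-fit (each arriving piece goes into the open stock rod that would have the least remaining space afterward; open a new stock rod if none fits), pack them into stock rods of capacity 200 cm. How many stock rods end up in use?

  40 → stock rod 1 (new)  [load 40/200]
  110 → stock rod 1  [load 150/200]
  50 → stock rod 1  [load 200/200]
  120 → stock rod 2 (new)  [load 120/200]
  50 → stock rod 2  [load 170/200]
  140 → stock rod 3 (new)  [load 140/200]
  160 → stock rod 4 (new)  [load 160/200]
  30 → stock rod 2  [load 200/200]
  20 → stock rod 4  [load 180/200]
  120 → stock rod 5 (new)  [load 120/200]
  150 → stock rod 6 (new)  [load 150/200]
  120 → stock rod 7 (new)  [load 120/200]
  50 → stock rod 6  [load 200/200]
  60 → stock rod 3  [load 200/200]
7 stock rods opened.

7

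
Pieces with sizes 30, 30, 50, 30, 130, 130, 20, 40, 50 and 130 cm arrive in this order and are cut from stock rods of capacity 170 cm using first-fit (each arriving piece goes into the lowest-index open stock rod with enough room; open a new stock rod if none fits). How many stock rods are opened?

  30 → stock rod 1 (new)  [load 30/170]
  30 → stock rod 1  [load 60/170]
  50 → stock rod 1  [load 110/170]
  30 → stock rod 1  [load 140/170]
  130 → stock rod 2 (new)  [load 130/170]
  130 → stock rod 3 (new)  [load 130/170]
  20 → stock rod 1  [load 160/170]
  40 → stock rod 2  [load 170/170]
  50 → stock rod 4 (new)  [load 50/170]
  130 → stock rod 5 (new)  [load 130/170]
5 stock rods opened.

5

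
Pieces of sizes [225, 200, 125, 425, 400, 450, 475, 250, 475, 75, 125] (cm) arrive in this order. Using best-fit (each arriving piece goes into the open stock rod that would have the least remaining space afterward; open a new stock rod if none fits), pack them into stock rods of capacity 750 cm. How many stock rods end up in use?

6

  225 → stock rod 1 (new)  [load 225/750]
  200 → stock rod 1  [load 425/750]
  125 → stock rod 1  [load 550/750]
  425 → stock rod 2 (new)  [load 425/750]
  400 → stock rod 3 (new)  [load 400/750]
  450 → stock rod 4 (new)  [load 450/750]
  475 → stock rod 5 (new)  [load 475/750]
  250 → stock rod 5  [load 725/750]
  475 → stock rod 6 (new)  [load 475/750]
  75 → stock rod 1  [load 625/750]
  125 → stock rod 1  [load 750/750]
6 stock rods opened.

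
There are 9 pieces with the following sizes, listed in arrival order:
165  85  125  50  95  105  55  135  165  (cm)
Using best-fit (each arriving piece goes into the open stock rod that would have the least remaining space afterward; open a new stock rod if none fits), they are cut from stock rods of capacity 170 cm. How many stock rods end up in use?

7

  165 → stock rod 1 (new)  [load 165/170]
  85 → stock rod 2 (new)  [load 85/170]
  125 → stock rod 3 (new)  [load 125/170]
  50 → stock rod 2  [load 135/170]
  95 → stock rod 4 (new)  [load 95/170]
  105 → stock rod 5 (new)  [load 105/170]
  55 → stock rod 5  [load 160/170]
  135 → stock rod 6 (new)  [load 135/170]
  165 → stock rod 7 (new)  [load 165/170]
7 stock rods opened.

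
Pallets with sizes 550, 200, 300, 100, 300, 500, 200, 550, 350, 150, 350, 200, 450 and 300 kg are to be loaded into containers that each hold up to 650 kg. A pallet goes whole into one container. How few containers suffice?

Total = 550 + 550 + 500 + 450 + 350 + 350 + 300 + 300 + 300 + 200 + 200 + 200 + 150 + 100 = 4500 kg.
Lower bound: ⌈4500/650⌉ = 7 containers.
A packing using 8 containers:
  container 1: 550 + 100 = 650
  container 2: 550 = 550
  container 3: 500 + 150 = 650
  container 4: 450 + 200 = 650
  container 5: 350 + 300 = 650
  container 6: 350 + 300 = 650
  container 7: 300 + 200 = 500
  container 8: 200 = 200
No arrangement into 7 containers stays within capacity, so 8 is optimal.

8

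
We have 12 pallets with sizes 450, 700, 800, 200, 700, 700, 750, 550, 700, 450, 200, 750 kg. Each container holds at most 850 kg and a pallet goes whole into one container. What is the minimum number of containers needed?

Total = 800 + 750 + 750 + 700 + 700 + 700 + 700 + 550 + 450 + 450 + 200 + 200 = 6950 kg.
Lower bound: ⌈6950/850⌉ = 9 containers.
Also, 10 pallets each exceed 425 kg, and no two of those can share a container, so at least 10 containers are needed.
A packing using 10 containers:
  container 1: 800 = 800
  container 2: 750 = 750
  container 3: 750 = 750
  container 4: 700 = 700
  container 5: 700 = 700
  container 6: 700 = 700
  container 7: 700 = 700
  container 8: 550 + 200 = 750
  container 9: 450 + 200 = 650
  container 10: 450 = 450
This matches the lower bound, so 10 is optimal.

10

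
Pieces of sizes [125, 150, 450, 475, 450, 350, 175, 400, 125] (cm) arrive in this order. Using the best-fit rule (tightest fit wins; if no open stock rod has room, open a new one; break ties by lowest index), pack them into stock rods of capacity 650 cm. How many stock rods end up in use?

5

  125 → stock rod 1 (new)  [load 125/650]
  150 → stock rod 1  [load 275/650]
  450 → stock rod 2 (new)  [load 450/650]
  475 → stock rod 3 (new)  [load 475/650]
  450 → stock rod 4 (new)  [load 450/650]
  350 → stock rod 1  [load 625/650]
  175 → stock rod 3  [load 650/650]
  400 → stock rod 5 (new)  [load 400/650]
  125 → stock rod 2  [load 575/650]
5 stock rods opened.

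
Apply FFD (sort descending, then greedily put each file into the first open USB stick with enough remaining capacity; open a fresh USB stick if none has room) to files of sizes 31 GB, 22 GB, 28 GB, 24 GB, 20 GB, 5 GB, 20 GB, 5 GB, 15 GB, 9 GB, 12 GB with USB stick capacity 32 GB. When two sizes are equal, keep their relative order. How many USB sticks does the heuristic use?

7

Sorted descending: 31, 28, 24, 22, 20, 20, 15, 12, 9, 5, 5.
  31 → USB stick 1 (new)  [load 31/32]
  28 → USB stick 2 (new)  [load 28/32]
  24 → USB stick 3 (new)  [load 24/32]
  22 → USB stick 4 (new)  [load 22/32]
  20 → USB stick 5 (new)  [load 20/32]
  20 → USB stick 6 (new)  [load 20/32]
  15 → USB stick 7 (new)  [load 15/32]
  12 → USB stick 5  [load 32/32]
  9 → USB stick 4  [load 31/32]
  5 → USB stick 3  [load 29/32]
  5 → USB stick 6  [load 25/32]
7 USB sticks opened.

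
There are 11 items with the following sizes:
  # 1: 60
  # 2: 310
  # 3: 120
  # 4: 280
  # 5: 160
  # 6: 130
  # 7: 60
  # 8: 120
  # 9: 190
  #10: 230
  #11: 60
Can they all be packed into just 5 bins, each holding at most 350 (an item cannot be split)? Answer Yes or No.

No

Total = 1720; ⌈1720/350⌉ = 5.
The bound of 5 does not rule out 5, but exhaustive search shows no assignment into 5 bins of capacity 350 exists — the minimum is 6.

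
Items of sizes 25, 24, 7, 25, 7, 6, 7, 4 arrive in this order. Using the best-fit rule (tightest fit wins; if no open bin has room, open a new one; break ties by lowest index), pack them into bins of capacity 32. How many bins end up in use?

  25 → bin 1 (new)  [load 25/32]
  24 → bin 2 (new)  [load 24/32]
  7 → bin 1  [load 32/32]
  25 → bin 3 (new)  [load 25/32]
  7 → bin 3  [load 32/32]
  6 → bin 2  [load 30/32]
  7 → bin 4 (new)  [load 7/32]
  4 → bin 4  [load 11/32]
4 bins opened.

4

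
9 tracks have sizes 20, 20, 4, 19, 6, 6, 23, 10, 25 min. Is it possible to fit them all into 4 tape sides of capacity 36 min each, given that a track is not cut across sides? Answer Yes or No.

No

Total = 133 min; ⌈133/36⌉ = 4.
5 tracks each exceed half the capacity and cannot share a side, forcing at least 5 tape sides.
At least 5 tape sides are required, but only 4 are allowed.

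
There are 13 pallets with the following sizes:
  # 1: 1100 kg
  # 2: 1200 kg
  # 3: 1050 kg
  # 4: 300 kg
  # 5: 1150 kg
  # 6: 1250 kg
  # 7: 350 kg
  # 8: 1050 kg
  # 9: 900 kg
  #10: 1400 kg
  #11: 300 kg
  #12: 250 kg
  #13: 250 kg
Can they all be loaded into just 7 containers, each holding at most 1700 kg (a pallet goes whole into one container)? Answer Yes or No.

Total = 10550 kg; ⌈10550/1700⌉ = 7.
8 pallets each exceed half the capacity and cannot share a container, forcing at least 8 containers.
At least 8 containers are required, but only 7 are allowed.

No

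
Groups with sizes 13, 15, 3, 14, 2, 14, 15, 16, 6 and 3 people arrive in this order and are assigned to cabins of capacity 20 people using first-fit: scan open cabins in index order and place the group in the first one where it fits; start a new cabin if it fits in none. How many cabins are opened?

6

  13 → cabin 1 (new)  [load 13/20]
  15 → cabin 2 (new)  [load 15/20]
  3 → cabin 1  [load 16/20]
  14 → cabin 3 (new)  [load 14/20]
  2 → cabin 1  [load 18/20]
  14 → cabin 4 (new)  [load 14/20]
  15 → cabin 5 (new)  [load 15/20]
  16 → cabin 6 (new)  [load 16/20]
  6 → cabin 3  [load 20/20]
  3 → cabin 2  [load 18/20]
6 cabins opened.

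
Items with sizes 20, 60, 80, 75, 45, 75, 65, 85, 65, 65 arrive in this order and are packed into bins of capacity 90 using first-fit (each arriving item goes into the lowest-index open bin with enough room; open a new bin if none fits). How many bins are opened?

  20 → bin 1 (new)  [load 20/90]
  60 → bin 1  [load 80/90]
  80 → bin 2 (new)  [load 80/90]
  75 → bin 3 (new)  [load 75/90]
  45 → bin 4 (new)  [load 45/90]
  75 → bin 5 (new)  [load 75/90]
  65 → bin 6 (new)  [load 65/90]
  85 → bin 7 (new)  [load 85/90]
  65 → bin 8 (new)  [load 65/90]
  65 → bin 9 (new)  [load 65/90]
9 bins opened.

9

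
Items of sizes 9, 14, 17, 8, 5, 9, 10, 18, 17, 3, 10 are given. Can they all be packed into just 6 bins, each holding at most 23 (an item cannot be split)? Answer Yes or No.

A valid assignment using 6 bins:
  bin 1: 18 + 5 = 23
  bin 2: 17 + 3 = 20
  bin 3: 17 = 17
  bin 4: 14 + 9 = 23
  bin 5: 10 + 10 = 20
  bin 6: 9 + 8 = 17
Every load is within 23, so 6 bins suffice.

Yes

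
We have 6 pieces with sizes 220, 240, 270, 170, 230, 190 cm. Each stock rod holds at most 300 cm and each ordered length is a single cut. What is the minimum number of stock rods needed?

6

Total = 270 + 240 + 230 + 220 + 190 + 170 = 1320 cm.
Lower bound: ⌈1320/300⌉ = 5 stock rods.
Also, 6 pieces each exceed 150 cm, and no two of those can share a stock rod, so at least 6 stock rods are needed.
A packing using 6 stock rods:
  stock rod 1: 270 = 270
  stock rod 2: 240 = 240
  stock rod 3: 230 = 230
  stock rod 4: 220 = 220
  stock rod 5: 190 = 190
  stock rod 6: 170 = 170
This matches the lower bound, so 6 is optimal.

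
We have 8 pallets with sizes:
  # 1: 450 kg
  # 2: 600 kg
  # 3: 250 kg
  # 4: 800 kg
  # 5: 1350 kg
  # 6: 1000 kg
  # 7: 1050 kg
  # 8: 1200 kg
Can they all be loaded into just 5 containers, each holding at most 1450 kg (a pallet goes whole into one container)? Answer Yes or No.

Yes

A valid assignment using 5 containers:
  container 1: 1350 = 1350
  container 2: 1200 + 250 = 1450
  container 3: 1050 = 1050
  container 4: 1000 + 450 = 1450
  container 5: 800 + 600 = 1400
Every load is within 1450 kg, so 5 containers suffice.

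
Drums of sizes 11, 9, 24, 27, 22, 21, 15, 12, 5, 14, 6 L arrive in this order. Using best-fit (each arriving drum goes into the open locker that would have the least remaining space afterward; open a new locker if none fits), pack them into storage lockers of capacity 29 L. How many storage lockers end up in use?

7

  11 → locker 1 (new)  [load 11/29]
  9 → locker 1  [load 20/29]
  24 → locker 2 (new)  [load 24/29]
  27 → locker 3 (new)  [load 27/29]
  22 → locker 4 (new)  [load 22/29]
  21 → locker 5 (new)  [load 21/29]
  15 → locker 6 (new)  [load 15/29]
  12 → locker 6  [load 27/29]
  5 → locker 2  [load 29/29]
  14 → locker 7 (new)  [load 14/29]
  6 → locker 4  [load 28/29]
7 storage lockers opened.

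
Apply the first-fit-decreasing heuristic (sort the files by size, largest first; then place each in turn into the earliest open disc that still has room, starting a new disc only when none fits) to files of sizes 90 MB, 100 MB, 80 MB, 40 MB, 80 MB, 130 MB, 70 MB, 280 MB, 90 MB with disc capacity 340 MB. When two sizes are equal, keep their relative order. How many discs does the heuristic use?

Sorted descending: 280, 130, 100, 90, 90, 80, 80, 70, 40.
  280 → disc 1 (new)  [load 280/340]
  130 → disc 2 (new)  [load 130/340]
  100 → disc 2  [load 230/340]
  90 → disc 2  [load 320/340]
  90 → disc 3 (new)  [load 90/340]
  80 → disc 3  [load 170/340]
  80 → disc 3  [load 250/340]
  70 → disc 3  [load 320/340]
  40 → disc 1  [load 320/340]
3 discs opened.

3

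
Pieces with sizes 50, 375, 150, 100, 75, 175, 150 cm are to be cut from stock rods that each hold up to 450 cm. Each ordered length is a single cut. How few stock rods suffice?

Total = 375 + 175 + 150 + 150 + 100 + 75 + 50 = 1075 cm.
Lower bound: ⌈1075/450⌉ = 3 stock rods.
A packing using 3 stock rods:
  stock rod 1: 375 + 75 = 450
  stock rod 2: 175 + 150 + 100 = 425
  stock rod 3: 150 + 50 = 200
This matches the lower bound, so 3 is optimal.

3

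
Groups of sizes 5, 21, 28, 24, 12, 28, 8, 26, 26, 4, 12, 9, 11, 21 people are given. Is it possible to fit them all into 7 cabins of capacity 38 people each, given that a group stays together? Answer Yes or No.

Yes

A valid assignment using 7 cabins:
  cabin 1: 28 + 9 = 37
  cabin 2: 28 + 8 = 36
  cabin 3: 26 + 12 = 38
  cabin 4: 26 + 12 = 38
  cabin 5: 24 + 11 = 35
  cabin 6: 21 + 5 + 4 = 30
  cabin 7: 21 = 21
Every load is within 38 people, so 7 cabins suffice.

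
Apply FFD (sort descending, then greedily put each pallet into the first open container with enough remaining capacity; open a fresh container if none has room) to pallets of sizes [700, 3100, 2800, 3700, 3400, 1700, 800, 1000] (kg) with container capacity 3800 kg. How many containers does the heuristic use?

Sorted descending: 3700, 3400, 3100, 2800, 1700, 1000, 800, 700.
  3700 → container 1 (new)  [load 3700/3800]
  3400 → container 2 (new)  [load 3400/3800]
  3100 → container 3 (new)  [load 3100/3800]
  2800 → container 4 (new)  [load 2800/3800]
  1700 → container 5 (new)  [load 1700/3800]
  1000 → container 4  [load 3800/3800]
  800 → container 5  [load 2500/3800]
  700 → container 3  [load 3800/3800]
5 containers opened.

5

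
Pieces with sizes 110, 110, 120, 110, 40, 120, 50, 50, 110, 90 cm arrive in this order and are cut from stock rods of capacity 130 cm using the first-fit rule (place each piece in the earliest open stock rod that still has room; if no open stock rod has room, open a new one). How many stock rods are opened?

  110 → stock rod 1 (new)  [load 110/130]
  110 → stock rod 2 (new)  [load 110/130]
  120 → stock rod 3 (new)  [load 120/130]
  110 → stock rod 4 (new)  [load 110/130]
  40 → stock rod 5 (new)  [load 40/130]
  120 → stock rod 6 (new)  [load 120/130]
  50 → stock rod 5  [load 90/130]
  50 → stock rod 7 (new)  [load 50/130]
  110 → stock rod 8 (new)  [load 110/130]
  90 → stock rod 9 (new)  [load 90/130]
9 stock rods opened.

9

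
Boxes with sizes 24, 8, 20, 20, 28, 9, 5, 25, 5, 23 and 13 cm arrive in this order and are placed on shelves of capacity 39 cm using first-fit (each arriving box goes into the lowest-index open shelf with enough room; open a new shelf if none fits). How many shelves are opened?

  24 → shelf 1 (new)  [load 24/39]
  8 → shelf 1  [load 32/39]
  20 → shelf 2 (new)  [load 20/39]
  20 → shelf 3 (new)  [load 20/39]
  28 → shelf 4 (new)  [load 28/39]
  9 → shelf 2  [load 29/39]
  5 → shelf 1  [load 37/39]
  25 → shelf 5 (new)  [load 25/39]
  5 → shelf 2  [load 34/39]
  23 → shelf 6 (new)  [load 23/39]
  13 → shelf 3  [load 33/39]
6 shelves opened.

6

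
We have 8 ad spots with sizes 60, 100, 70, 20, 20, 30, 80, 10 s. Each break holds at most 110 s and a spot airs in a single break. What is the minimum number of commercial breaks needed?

4

Total = 100 + 80 + 70 + 60 + 30 + 20 + 20 + 10 = 390 s.
Lower bound: ⌈390/110⌉ = 4 commercial breaks.
A packing using 4 commercial breaks:
  break 1: 100 + 10 = 110
  break 2: 80 + 30 = 110
  break 3: 70 + 20 + 20 = 110
  break 4: 60 = 60
This matches the lower bound, so 4 is optimal.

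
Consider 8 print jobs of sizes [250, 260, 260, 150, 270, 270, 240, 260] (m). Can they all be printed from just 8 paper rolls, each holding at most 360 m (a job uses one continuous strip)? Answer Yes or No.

Yes

A valid assignment using 8 paper rolls:
  roll 1: 270 = 270
  roll 2: 270 = 270
  roll 3: 260 = 260
  roll 4: 260 = 260
  roll 5: 260 = 260
  roll 6: 250 = 250
  roll 7: 240 = 240
  roll 8: 150 = 150
Every load is within 360 m, so 8 paper rolls suffice.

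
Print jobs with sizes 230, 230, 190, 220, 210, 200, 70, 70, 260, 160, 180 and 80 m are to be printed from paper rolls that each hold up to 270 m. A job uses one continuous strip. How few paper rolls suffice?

Total = 260 + 230 + 230 + 220 + 210 + 200 + 190 + 180 + 160 + 80 + 70 + 70 = 2100 m.
Lower bound: ⌈2100/270⌉ = 8 paper rolls.
Also, 9 print jobs each exceed 135 m, and no two of those can share a roll, so at least 9 paper rolls are needed.
A packing using 9 paper rolls:
  roll 1: 260 = 260
  roll 2: 230 = 230
  roll 3: 230 = 230
  roll 4: 220 = 220
  roll 5: 210 = 210
  roll 6: 200 + 70 = 270
  roll 7: 190 + 80 = 270
  roll 8: 180 + 70 = 250
  roll 9: 160 = 160
This matches the lower bound, so 9 is optimal.

9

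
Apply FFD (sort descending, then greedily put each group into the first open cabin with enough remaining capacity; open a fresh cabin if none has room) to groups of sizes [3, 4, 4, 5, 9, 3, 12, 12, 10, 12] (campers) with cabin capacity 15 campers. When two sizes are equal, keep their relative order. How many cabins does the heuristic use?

6

Sorted descending: 12, 12, 12, 10, 9, 5, 4, 4, 3, 3.
  12 → cabin 1 (new)  [load 12/15]
  12 → cabin 2 (new)  [load 12/15]
  12 → cabin 3 (new)  [load 12/15]
  10 → cabin 4 (new)  [load 10/15]
  9 → cabin 5 (new)  [load 9/15]
  5 → cabin 4  [load 15/15]
  4 → cabin 5  [load 13/15]
  4 → cabin 6 (new)  [load 4/15]
  3 → cabin 1  [load 15/15]
  3 → cabin 2  [load 15/15]
6 cabins opened.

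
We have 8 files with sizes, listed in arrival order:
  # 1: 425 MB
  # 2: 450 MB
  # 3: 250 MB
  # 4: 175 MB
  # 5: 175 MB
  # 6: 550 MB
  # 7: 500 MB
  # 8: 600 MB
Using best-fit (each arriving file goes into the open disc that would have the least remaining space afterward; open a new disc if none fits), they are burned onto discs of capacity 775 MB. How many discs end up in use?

5

  425 → disc 1 (new)  [load 425/775]
  450 → disc 2 (new)  [load 450/775]
  250 → disc 2  [load 700/775]
  175 → disc 1  [load 600/775]
  175 → disc 1  [load 775/775]
  550 → disc 3 (new)  [load 550/775]
  500 → disc 4 (new)  [load 500/775]
  600 → disc 5 (new)  [load 600/775]
5 discs opened.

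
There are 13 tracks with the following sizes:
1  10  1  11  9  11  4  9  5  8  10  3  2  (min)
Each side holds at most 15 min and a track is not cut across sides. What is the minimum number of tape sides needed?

7

Total = 11 + 11 + 10 + 10 + 9 + 9 + 8 + 5 + 4 + 3 + 2 + 1 + 1 = 84 min.
Lower bound: ⌈84/15⌉ = 6 tape sides.
Also, 7 tracks each exceed 15/2 min, and no two of those can share a side, so at least 7 tape sides are needed.
A packing using 7 tape sides:
  side 1: 11 + 4 = 15
  side 2: 11 + 3 + 1 = 15
  side 3: 10 + 5 = 15
  side 4: 10 + 2 + 1 = 13
  side 5: 9 = 9
  side 6: 9 = 9
  side 7: 8 = 8
This matches the lower bound, so 7 is optimal.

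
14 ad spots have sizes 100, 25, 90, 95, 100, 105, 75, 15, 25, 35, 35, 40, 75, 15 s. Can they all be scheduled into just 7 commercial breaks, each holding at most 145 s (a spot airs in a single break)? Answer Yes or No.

A valid assignment using 7 commercial breaks:
  break 1: 105 + 40 = 145
  break 2: 100 + 35 = 135
  break 3: 100 + 35 = 135
  break 4: 95 + 25 + 25 = 145
  break 5: 90 + 15 + 15 = 120
  break 6: 75 = 75
  break 7: 75 = 75
Every load is within 145 s, so 7 commercial breaks suffice.

Yes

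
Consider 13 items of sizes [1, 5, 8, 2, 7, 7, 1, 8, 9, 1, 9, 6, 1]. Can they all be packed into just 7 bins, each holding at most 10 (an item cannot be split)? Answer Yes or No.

No

Total = 65; ⌈65/10⌉ = 7.
The bound of 7 does not rule out 7, but exhaustive search shows no assignment into 7 bins of capacity 10 exists — the minimum is 8.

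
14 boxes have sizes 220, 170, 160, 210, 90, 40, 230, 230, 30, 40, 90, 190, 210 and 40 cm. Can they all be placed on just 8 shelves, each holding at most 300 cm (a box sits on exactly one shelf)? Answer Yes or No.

Yes

A valid assignment using 8 shelves:
  shelf 1: 230 + 40 + 30 = 300
  shelf 2: 230 + 40 = 270
  shelf 3: 220 + 40 = 260
  shelf 4: 210 + 90 = 300
  shelf 5: 210 + 90 = 300
  shelf 6: 190 = 190
  shelf 7: 170 = 170
  shelf 8: 160 = 160
Every load is within 300 cm, so 8 shelves suffice.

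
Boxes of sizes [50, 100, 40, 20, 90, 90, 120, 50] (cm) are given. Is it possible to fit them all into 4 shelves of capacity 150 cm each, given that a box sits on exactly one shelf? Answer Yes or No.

Yes

A valid assignment using 4 shelves:
  shelf 1: 120 + 20 = 140
  shelf 2: 100 + 50 = 150
  shelf 3: 90 + 50 = 140
  shelf 4: 90 + 40 = 130
Every load is within 150 cm, so 4 shelves suffice.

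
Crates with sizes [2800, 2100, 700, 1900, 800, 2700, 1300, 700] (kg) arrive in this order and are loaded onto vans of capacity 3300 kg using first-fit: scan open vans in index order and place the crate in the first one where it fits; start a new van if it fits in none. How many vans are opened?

5

  2800 → van 1 (new)  [load 2800/3300]
  2100 → van 2 (new)  [load 2100/3300]
  700 → van 2  [load 2800/3300]
  1900 → van 3 (new)  [load 1900/3300]
  800 → van 3  [load 2700/3300]
  2700 → van 4 (new)  [load 2700/3300]
  1300 → van 5 (new)  [load 1300/3300]
  700 → van 5  [load 2000/3300]
5 vans opened.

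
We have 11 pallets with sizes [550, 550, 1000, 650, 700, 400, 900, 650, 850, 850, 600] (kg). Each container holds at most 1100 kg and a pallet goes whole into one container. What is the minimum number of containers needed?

Total = 1000 + 900 + 850 + 850 + 700 + 650 + 650 + 600 + 550 + 550 + 400 = 7700 kg.
Lower bound: ⌈7700/1100⌉ = 7 containers.
Also, 8 pallets each exceed 550 kg, and no two of those can share a container, so at least 8 containers are needed.
A packing using 9 containers:
  container 1: 1000 = 1000
  container 2: 900 = 900
  container 3: 850 = 850
  container 4: 850 = 850
  container 5: 700 + 400 = 1100
  container 6: 650 = 650
  container 7: 650 = 650
  container 8: 600 = 600
  container 9: 550 + 550 = 1100
No arrangement into 8 containers stays within capacity, so 9 is optimal.

9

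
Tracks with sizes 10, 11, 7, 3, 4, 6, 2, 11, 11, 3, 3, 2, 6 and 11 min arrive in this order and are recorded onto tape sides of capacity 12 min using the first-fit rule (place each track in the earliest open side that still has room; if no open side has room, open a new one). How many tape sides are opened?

8

  10 → side 1 (new)  [load 10/12]
  11 → side 2 (new)  [load 11/12]
  7 → side 3 (new)  [load 7/12]
  3 → side 3  [load 10/12]
  4 → side 4 (new)  [load 4/12]
  6 → side 4  [load 10/12]
  2 → side 1  [load 12/12]
  11 → side 5 (new)  [load 11/12]
  11 → side 6 (new)  [load 11/12]
  3 → side 7 (new)  [load 3/12]
  3 → side 7  [load 6/12]
  2 → side 3  [load 12/12]
  6 → side 7  [load 12/12]
  11 → side 8 (new)  [load 11/12]
8 tape sides opened.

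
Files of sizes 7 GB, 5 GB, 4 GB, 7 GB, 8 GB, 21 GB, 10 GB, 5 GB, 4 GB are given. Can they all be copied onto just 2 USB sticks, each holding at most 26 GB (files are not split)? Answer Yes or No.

Total = 71 GB; ⌈71/26⌉ = 3.
At least 3 USB sticks are required, but only 2 are allowed.

No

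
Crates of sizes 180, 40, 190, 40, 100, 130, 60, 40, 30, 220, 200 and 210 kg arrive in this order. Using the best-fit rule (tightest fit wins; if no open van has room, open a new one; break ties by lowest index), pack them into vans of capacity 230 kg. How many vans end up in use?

  180 → van 1 (new)  [load 180/230]
  40 → van 1  [load 220/230]
  190 → van 2 (new)  [load 190/230]
  40 → van 2  [load 230/230]
  100 → van 3 (new)  [load 100/230]
  130 → van 3  [load 230/230]
  60 → van 4 (new)  [load 60/230]
  40 → van 4  [load 100/230]
  30 → van 4  [load 130/230]
  220 → van 5 (new)  [load 220/230]
  200 → van 6 (new)  [load 200/230]
  210 → van 7 (new)  [load 210/230]
7 vans opened.

7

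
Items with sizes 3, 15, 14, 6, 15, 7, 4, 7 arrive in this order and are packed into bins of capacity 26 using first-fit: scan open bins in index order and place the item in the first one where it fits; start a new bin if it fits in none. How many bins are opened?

3

  3 → bin 1 (new)  [load 3/26]
  15 → bin 1  [load 18/26]
  14 → bin 2 (new)  [load 14/26]
  6 → bin 1  [load 24/26]
  15 → bin 3 (new)  [load 15/26]
  7 → bin 2  [load 21/26]
  4 → bin 2  [load 25/26]
  7 → bin 3  [load 22/26]
3 bins opened.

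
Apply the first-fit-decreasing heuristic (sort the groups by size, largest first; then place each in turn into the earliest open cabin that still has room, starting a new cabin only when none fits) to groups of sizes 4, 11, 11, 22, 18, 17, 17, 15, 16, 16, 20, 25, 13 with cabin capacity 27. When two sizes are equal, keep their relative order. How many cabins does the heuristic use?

Sorted descending: 25, 22, 20, 18, 17, 17, 16, 16, 15, 13, 11, 11, 4.
  25 → cabin 1 (new)  [load 25/27]
  22 → cabin 2 (new)  [load 22/27]
  20 → cabin 3 (new)  [load 20/27]
  18 → cabin 4 (new)  [load 18/27]
  17 → cabin 5 (new)  [load 17/27]
  17 → cabin 6 (new)  [load 17/27]
  16 → cabin 7 (new)  [load 16/27]
  16 → cabin 8 (new)  [load 16/27]
  15 → cabin 9 (new)  [load 15/27]
  13 → cabin 10 (new)  [load 13/27]
  11 → cabin 7  [load 27/27]
  11 → cabin 8  [load 27/27]
  4 → cabin 2  [load 26/27]
10 cabins opened.

10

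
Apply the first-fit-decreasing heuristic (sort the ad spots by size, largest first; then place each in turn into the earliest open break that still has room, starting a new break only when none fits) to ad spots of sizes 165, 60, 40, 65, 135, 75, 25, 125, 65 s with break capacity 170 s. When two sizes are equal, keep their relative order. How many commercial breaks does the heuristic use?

Sorted descending: 165, 135, 125, 75, 65, 65, 60, 40, 25.
  165 → break 1 (new)  [load 165/170]
  135 → break 2 (new)  [load 135/170]
  125 → break 3 (new)  [load 125/170]
  75 → break 4 (new)  [load 75/170]
  65 → break 4  [load 140/170]
  65 → break 5 (new)  [load 65/170]
  60 → break 5  [load 125/170]
  40 → break 3  [load 165/170]
  25 → break 2  [load 160/170]
5 commercial breaks opened.

5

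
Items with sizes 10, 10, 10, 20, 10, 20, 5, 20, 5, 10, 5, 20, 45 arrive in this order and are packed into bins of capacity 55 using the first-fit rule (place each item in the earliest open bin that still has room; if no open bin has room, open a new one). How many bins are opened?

  10 → bin 1 (new)  [load 10/55]
  10 → bin 1  [load 20/55]
  10 → bin 1  [load 30/55]
  20 → bin 1  [load 50/55]
  10 → bin 2 (new)  [load 10/55]
  20 → bin 2  [load 30/55]
  5 → bin 1  [load 55/55]
  20 → bin 2  [load 50/55]
  5 → bin 2  [load 55/55]
  10 → bin 3 (new)  [load 10/55]
  5 → bin 3  [load 15/55]
  20 → bin 3  [load 35/55]
  45 → bin 4 (new)  [load 45/55]
4 bins opened.

4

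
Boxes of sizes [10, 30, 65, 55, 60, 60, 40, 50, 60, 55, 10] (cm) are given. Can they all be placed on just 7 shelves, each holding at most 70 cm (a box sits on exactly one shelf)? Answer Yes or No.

No

Total = 495 cm; ⌈495/70⌉ = 8.
At least 8 shelves are required, but only 7 are allowed.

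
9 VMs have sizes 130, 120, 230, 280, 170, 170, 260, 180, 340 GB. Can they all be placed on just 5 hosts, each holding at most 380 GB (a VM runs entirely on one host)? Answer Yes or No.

No

Total = 1880 GB; ⌈1880/380⌉ = 5.
The bound of 5 does not rule out 5, but exhaustive search shows no assignment into 5 hosts of capacity 380 GB exists — the minimum is 6.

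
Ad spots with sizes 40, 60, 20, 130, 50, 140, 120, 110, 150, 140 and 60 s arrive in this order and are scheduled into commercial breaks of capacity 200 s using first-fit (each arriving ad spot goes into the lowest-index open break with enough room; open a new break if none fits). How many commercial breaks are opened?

  40 → break 1 (new)  [load 40/200]
  60 → break 1  [load 100/200]
  20 → break 1  [load 120/200]
  130 → break 2 (new)  [load 130/200]
  50 → break 1  [load 170/200]
  140 → break 3 (new)  [load 140/200]
  120 → break 4 (new)  [load 120/200]
  110 → break 5 (new)  [load 110/200]
  150 → break 6 (new)  [load 150/200]
  140 → break 7 (new)  [load 140/200]
  60 → break 2  [load 190/200]
7 commercial breaks opened.

7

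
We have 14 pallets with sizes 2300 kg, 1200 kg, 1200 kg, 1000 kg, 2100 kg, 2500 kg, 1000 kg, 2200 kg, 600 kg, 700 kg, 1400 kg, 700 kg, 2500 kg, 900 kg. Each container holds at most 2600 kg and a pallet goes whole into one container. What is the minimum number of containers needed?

Total = 2500 + 2500 + 2300 + 2200 + 2100 + 1400 + 1200 + 1200 + 1000 + 1000 + 900 + 700 + 700 + 600 = 20300 kg.
Lower bound: ⌈20300/2600⌉ = 8 containers.
A packing using 9 containers:
  container 1: 2500 = 2500
  container 2: 2500 = 2500
  container 3: 2300 = 2300
  container 4: 2200 = 2200
  container 5: 2100 = 2100
  container 6: 1400 + 1200 = 2600
  container 7: 1200 + 1000 = 2200
  container 8: 1000 + 900 + 700 = 2600
  container 9: 700 + 600 = 1300
No arrangement into 8 containers stays within capacity, so 9 is optimal.

9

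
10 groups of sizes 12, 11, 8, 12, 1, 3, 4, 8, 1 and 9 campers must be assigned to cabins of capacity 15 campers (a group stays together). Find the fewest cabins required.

6

Total = 12 + 12 + 11 + 9 + 8 + 8 + 4 + 3 + 1 + 1 = 69 campers.
Lower bound: ⌈69/15⌉ = 5 cabins.
Also, 6 groups each exceed 15/2 campers, and no two of those can share a cabin, so at least 6 cabins are needed.
A packing using 6 cabins:
  cabin 1: 12 + 3 = 15
  cabin 2: 12 + 1 + 1 = 14
  cabin 3: 11 + 4 = 15
  cabin 4: 9 = 9
  cabin 5: 8 = 8
  cabin 6: 8 = 8
This matches the lower bound, so 6 is optimal.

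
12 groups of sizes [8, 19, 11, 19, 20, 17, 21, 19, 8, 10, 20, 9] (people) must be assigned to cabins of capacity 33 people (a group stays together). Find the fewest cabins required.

7

Total = 21 + 20 + 20 + 19 + 19 + 19 + 17 + 11 + 10 + 9 + 8 + 8 = 181 people.
Lower bound: ⌈181/33⌉ = 6 cabins.
Also, 7 groups each exceed 33/2 people, and no two of those can share a cabin, so at least 7 cabins are needed.
A packing using 7 cabins:
  cabin 1: 21 + 11 = 32
  cabin 2: 20 + 10 = 30
  cabin 3: 20 + 9 = 29
  cabin 4: 19 + 8 = 27
  cabin 5: 19 + 8 = 27
  cabin 6: 19 = 19
  cabin 7: 17 = 17
This matches the lower bound, so 7 is optimal.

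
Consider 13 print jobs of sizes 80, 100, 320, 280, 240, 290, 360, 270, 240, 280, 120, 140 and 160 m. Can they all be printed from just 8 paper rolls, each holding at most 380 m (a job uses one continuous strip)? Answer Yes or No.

Total = 2880 m; ⌈2880/380⌉ = 8.
The bound of 8 does not rule out 8, but exhaustive search shows no assignment into 8 paper rolls of capacity 380 m exists — the minimum is 9.

No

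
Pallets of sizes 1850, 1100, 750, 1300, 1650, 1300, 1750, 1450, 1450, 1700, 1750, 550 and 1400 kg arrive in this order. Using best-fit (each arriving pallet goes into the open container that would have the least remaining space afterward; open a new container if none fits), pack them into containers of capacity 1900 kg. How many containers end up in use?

11

  1850 → container 1 (new)  [load 1850/1900]
  1100 → container 2 (new)  [load 1100/1900]
  750 → container 2  [load 1850/1900]
  1300 → container 3 (new)  [load 1300/1900]
  1650 → container 4 (new)  [load 1650/1900]
  1300 → container 5 (new)  [load 1300/1900]
  1750 → container 6 (new)  [load 1750/1900]
  1450 → container 7 (new)  [load 1450/1900]
  1450 → container 8 (new)  [load 1450/1900]
  1700 → container 9 (new)  [load 1700/1900]
  1750 → container 10 (new)  [load 1750/1900]
  550 → container 3  [load 1850/1900]
  1400 → container 11 (new)  [load 1400/1900]
11 containers opened.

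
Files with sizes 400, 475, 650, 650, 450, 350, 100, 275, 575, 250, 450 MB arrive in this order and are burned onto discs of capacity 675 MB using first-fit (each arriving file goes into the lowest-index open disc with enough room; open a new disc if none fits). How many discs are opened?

9

  400 → disc 1 (new)  [load 400/675]
  475 → disc 2 (new)  [load 475/675]
  650 → disc 3 (new)  [load 650/675]
  650 → disc 4 (new)  [load 650/675]
  450 → disc 5 (new)  [load 450/675]
  350 → disc 6 (new)  [load 350/675]
  100 → disc 1  [load 500/675]
  275 → disc 6  [load 625/675]
  575 → disc 7 (new)  [load 575/675]
  250 → disc 8 (new)  [load 250/675]
  450 → disc 9 (new)  [load 450/675]
9 discs opened.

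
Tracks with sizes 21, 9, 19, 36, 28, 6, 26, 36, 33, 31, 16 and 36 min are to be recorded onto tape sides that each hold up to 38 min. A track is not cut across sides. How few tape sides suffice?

Total = 36 + 36 + 36 + 33 + 31 + 28 + 26 + 21 + 19 + 16 + 9 + 6 = 297 min.
Lower bound: ⌈297/38⌉ = 8 tape sides.
A packing using 9 tape sides:
  side 1: 36 = 36
  side 2: 36 = 36
  side 3: 36 = 36
  side 4: 33 = 33
  side 5: 31 + 6 = 37
  side 6: 28 + 9 = 37
  side 7: 26 = 26
  side 8: 21 + 16 = 37
  side 9: 19 = 19
No arrangement into 8 tape sides stays within capacity, so 9 is optimal.

9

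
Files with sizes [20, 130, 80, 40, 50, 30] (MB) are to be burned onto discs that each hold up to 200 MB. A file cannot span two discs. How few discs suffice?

2

Total = 130 + 80 + 50 + 40 + 30 + 20 = 350 MB.
Lower bound: ⌈350/200⌉ = 2 discs.
A packing using 2 discs:
  disc 1: 130 + 50 + 20 = 200
  disc 2: 80 + 40 + 30 = 150
This matches the lower bound, so 2 is optimal.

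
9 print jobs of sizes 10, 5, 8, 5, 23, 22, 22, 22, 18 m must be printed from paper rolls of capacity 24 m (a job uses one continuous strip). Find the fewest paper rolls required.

Total = 23 + 22 + 22 + 22 + 18 + 10 + 8 + 5 + 5 = 135 m.
Lower bound: ⌈135/24⌉ = 6 paper rolls.
A packing using 6 paper rolls:
  roll 1: 23 = 23
  roll 2: 22 = 22
  roll 3: 22 = 22
  roll 4: 22 = 22
  roll 5: 18 + 5 = 23
  roll 6: 10 + 8 + 5 = 23
This matches the lower bound, so 6 is optimal.

6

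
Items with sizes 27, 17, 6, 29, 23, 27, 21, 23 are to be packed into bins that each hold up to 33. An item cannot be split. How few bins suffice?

Total = 29 + 27 + 27 + 23 + 23 + 21 + 17 + 6 = 173.
Lower bound: ⌈173/33⌉ = 6 bins.
Also, 7 items each exceed 33/2, and no two of those can share a bin, so at least 7 bins are needed.
A packing using 7 bins:
  bin 1: 29 = 29
  bin 2: 27 + 6 = 33
  bin 3: 27 = 27
  bin 4: 23 = 23
  bin 5: 23 = 23
  bin 6: 21 = 21
  bin 7: 17 = 17
This matches the lower bound, so 7 is optimal.

7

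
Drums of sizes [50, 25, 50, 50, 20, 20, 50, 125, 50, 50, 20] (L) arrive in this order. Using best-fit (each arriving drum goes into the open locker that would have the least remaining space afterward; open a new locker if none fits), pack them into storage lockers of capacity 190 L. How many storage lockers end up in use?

3

  50 → locker 1 (new)  [load 50/190]
  25 → locker 1  [load 75/190]
  50 → locker 1  [load 125/190]
  50 → locker 1  [load 175/190]
  20 → locker 2 (new)  [load 20/190]
  20 → locker 2  [load 40/190]
  50 → locker 2  [load 90/190]
  125 → locker 3 (new)  [load 125/190]
  50 → locker 3  [load 175/190]
  50 → locker 2  [load 140/190]
  20 → locker 2  [load 160/190]
3 storage lockers opened.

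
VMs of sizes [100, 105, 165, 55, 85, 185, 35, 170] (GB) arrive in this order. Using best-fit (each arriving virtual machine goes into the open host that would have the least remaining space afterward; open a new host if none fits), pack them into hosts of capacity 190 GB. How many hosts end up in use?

  100 → host 1 (new)  [load 100/190]
  105 → host 2 (new)  [load 105/190]
  165 → host 3 (new)  [load 165/190]
  55 → host 2  [load 160/190]
  85 → host 1  [load 185/190]
  185 → host 4 (new)  [load 185/190]
  35 → host 5 (new)  [load 35/190]
  170 → host 6 (new)  [load 170/190]
6 hosts opened.

6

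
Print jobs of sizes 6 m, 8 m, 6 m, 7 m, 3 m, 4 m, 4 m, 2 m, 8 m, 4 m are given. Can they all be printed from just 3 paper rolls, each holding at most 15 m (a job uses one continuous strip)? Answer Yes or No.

Total = 52 m; ⌈52/15⌉ = 4.
At least 4 paper rolls are required, but only 3 are allowed.

No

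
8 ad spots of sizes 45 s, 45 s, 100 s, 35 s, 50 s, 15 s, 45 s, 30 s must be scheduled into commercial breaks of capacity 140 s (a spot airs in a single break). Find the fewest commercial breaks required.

3

Total = 100 + 50 + 45 + 45 + 45 + 35 + 30 + 15 = 365 s.
Lower bound: ⌈365/140⌉ = 3 commercial breaks.
A packing using 3 commercial breaks:
  break 1: 100 + 35 = 135
  break 2: 50 + 45 + 45 = 140
  break 3: 45 + 30 + 15 = 90
This matches the lower bound, so 3 is optimal.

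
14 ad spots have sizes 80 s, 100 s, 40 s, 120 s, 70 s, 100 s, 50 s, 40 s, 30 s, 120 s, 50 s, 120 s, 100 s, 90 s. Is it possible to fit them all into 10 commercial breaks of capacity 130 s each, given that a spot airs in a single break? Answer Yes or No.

Yes

A valid assignment using 10 commercial breaks:
  break 1: 120 = 120
  break 2: 120 = 120
  break 3: 120 = 120
  break 4: 100 + 30 = 130
  break 5: 100 = 100
  break 6: 100 = 100
  break 7: 90 + 40 = 130
  break 8: 80 + 50 = 130
  break 9: 70 + 50 = 120
  break 10: 40 = 40
Every load is within 130 s, so 10 commercial breaks suffice.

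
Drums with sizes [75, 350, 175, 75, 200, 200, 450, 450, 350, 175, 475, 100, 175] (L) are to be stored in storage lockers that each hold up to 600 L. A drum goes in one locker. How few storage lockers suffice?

6

Total = 475 + 450 + 450 + 350 + 350 + 200 + 200 + 175 + 175 + 175 + 100 + 75 + 75 = 3250 L.
Lower bound: ⌈3250/600⌉ = 6 storage lockers.
A packing using 6 storage lockers:
  locker 1: 475 + 100 = 575
  locker 2: 450 + 75 + 75 = 600
  locker 3: 450 = 450
  locker 4: 350 + 200 = 550
  locker 5: 350 + 200 = 550
  locker 6: 175 + 175 + 175 = 525
This matches the lower bound, so 6 is optimal.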